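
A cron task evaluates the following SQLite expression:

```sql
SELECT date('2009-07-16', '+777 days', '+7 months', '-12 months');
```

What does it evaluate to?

Applying '+777 days' to 2009-07-16: counting 777 days forward gives 2011-09-01.
Adding +7 months to 2011-09-01 gives 2012-04-01.
Adding -12 months to 2012-04-01 gives 2011-04-01.

2011-04-01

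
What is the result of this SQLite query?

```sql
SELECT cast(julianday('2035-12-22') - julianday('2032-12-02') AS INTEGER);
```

1115

29 days remain in December 2032 after the 2nd (31 − 2).
Full months from January 2033 through November 2035 contribute their day counts.
Then 22 days into December 2035.
Total: 29 + 31 + 28 + 31 + 30 + 31 + 30 + 31 + 31 + 30 + 31 + 30 + 31 + 31 + 28 + 31 + 30 + 31 + 30 + 31 + 31 + 30 + 31 + 30 + 31 + 31 + 28 + 31 + 30 + 31 + 30 + 31 + 31 + 30 + 31 + 30 + 22 = 1115.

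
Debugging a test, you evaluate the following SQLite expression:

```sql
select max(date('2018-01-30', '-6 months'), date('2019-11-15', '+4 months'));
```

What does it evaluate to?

date('2018-01-30', '-6 months') → 2017-07-30.
date('2019-11-15', '+4 months') → 2020-03-15.
Later of the two is 2020-03-15.

2020-03-15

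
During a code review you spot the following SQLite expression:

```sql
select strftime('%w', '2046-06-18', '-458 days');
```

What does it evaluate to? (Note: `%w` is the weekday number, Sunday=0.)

First apply '-458 days': 2046-06-18 → 2045-03-17.
2045-03-17 is a Friday; with Sunday=0 that is 5.

5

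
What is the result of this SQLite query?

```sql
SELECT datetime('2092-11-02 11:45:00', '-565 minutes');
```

2092-11-02 02:20:00

565 minutes = 9h 25m; -565 minutes from 2092-11-02 11:45:00 is 2092-11-02 02:20:00.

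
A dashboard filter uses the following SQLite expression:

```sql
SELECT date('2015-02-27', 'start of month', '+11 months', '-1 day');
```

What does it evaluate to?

`start of month` rewinds 2015-02-27 to 2015-02-01.
Adding +11 months to 2015-02-01 gives 2016-01-01.
Going back 1 day from 2016-01-01 reaches 2015-12-31 (last day of December, 31 days).

2015-12-31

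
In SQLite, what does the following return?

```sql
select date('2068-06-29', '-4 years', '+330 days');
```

2065-05-25

Adding -4 years to 2068-06-29 gives 2064-06-29.
Applying '+330 days' to 2064-06-29: counting 330 days forward gives 2065-05-25.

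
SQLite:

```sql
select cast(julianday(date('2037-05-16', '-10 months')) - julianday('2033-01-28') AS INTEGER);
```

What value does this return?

1265

Adding -10 months to 2037-05-16 gives 2036-07-16.
3 days remain in January 2033 after the 28th (31 − 28).
Full months from February 2033 through June 2036 contribute their day counts.
Then 16 days into July 2036.
Total: 3 + 28 + 31 + 30 + 31 + 30 + 31 + 31 + 30 + 31 + 30 + 31 + 31 + 28 + 31 + 30 + 31 + 30 + 31 + 31 + 30 + 31 + 30 + 31 + 31 + 28 + 31 + 30 + 31 + 30 + 31 + 31 + 30 + 31 + 30 + 31 + 31 + 29 + 31 + 30 + 31 + 30 + 16 = 1265.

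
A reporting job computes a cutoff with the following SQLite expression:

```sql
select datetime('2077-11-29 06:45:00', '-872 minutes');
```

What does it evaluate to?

2077-11-28 16:13:00

872 minutes = 14h 32m; -872 minutes from 2077-11-29 06:45:00 is 2077-11-28 16:13:00 (crosses midnight).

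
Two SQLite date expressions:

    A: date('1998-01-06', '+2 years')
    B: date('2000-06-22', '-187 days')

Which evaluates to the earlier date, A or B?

B

A = 2000-01-06.
B = 1999-12-18.
B is earlier.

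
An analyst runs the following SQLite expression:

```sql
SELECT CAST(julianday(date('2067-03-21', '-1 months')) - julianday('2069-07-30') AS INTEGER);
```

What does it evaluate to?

Adding -1 month to 2067-03-21 gives 2067-02-21.
7 days remain in February 2067 after the 21st (28 − 21).
Full months from March 2067 through June 2069 contribute their day counts.
Then 30 days into July 2069.
Total: 7 + 31 + 30 + 31 + 30 + 31 + 31 + 30 + 31 + 30 + 31 + 31 + 29 + 31 + 30 + 31 + 30 + 31 + 31 + 30 + 31 + 30 + 31 + 31 + 28 + 31 + 30 + 31 + 30 + 30 = 890.
The subtraction is earlier − later, so the result is −890 → -890.

-890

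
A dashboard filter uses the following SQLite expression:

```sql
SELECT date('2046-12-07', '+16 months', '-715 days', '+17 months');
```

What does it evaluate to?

2047-09-23

Adding +16 months to 2046-12-07 gives 2048-04-07.
Applying '-715 days' to 2048-04-07: counting 715 days back gives 2046-04-23.
Adding +17 months to 2046-04-23 gives 2047-09-23.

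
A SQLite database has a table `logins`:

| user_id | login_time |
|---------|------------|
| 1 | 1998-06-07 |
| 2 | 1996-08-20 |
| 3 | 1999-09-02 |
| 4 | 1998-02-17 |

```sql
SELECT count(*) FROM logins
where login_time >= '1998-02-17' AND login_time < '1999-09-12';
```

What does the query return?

Rows in [1998-02-17, 1999-09-12): 1998-06-07, 1999-09-02, 1998-02-17 → 3 rows.

3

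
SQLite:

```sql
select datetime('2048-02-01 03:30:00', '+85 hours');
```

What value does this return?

+85 hours from 2048-02-01 03:30:00 is 2048-02-04 16:30:00 (crosses midnight).

2048-02-04 16:30:00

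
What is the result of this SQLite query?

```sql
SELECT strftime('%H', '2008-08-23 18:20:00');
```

18

`%H` extracts the 2-digit hour (00-23): 18.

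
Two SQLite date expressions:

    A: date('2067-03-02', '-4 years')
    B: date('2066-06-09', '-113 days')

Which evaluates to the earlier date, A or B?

A = 2063-03-02.
B = 2066-02-16.
A is earlier.

A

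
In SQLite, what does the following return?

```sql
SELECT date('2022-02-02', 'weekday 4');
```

2022-02-03

`weekday 4` advances to the next Thursday; 2022-02-02 is a Wednesday, so it moves forward to 2022-02-03.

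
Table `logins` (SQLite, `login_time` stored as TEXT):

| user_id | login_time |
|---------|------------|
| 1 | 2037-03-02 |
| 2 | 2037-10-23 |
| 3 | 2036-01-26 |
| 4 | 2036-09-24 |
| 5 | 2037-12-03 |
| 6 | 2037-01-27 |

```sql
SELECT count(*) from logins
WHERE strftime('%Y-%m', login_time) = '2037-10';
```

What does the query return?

1

Rows with year-month 2037-10: 2037-10-23 → 1.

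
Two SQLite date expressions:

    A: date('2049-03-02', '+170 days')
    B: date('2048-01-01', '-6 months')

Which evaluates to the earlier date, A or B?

A = 2049-08-19.
B = 2047-07-01.
B is earlier.

B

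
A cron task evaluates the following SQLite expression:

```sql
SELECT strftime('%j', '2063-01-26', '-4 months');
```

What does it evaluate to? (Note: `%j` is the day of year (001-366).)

269

First apply '-4 months': 2063-01-26 → 2062-09-26.
Day-of-year for 2062-09-26: days since 2062-01-01 inclusive = 269, zero-padded to 269.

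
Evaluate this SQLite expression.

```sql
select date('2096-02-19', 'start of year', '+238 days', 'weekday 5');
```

`start of year` rewinds 2096-02-19 to 2096-01-01.
Applying '+238 days' to 2096-01-01: counting 238 days forward gives 2096-08-26.
`weekday 5` advances to the next Friday; 2096-08-26 is a Sunday, so it moves forward to 2096-08-31.

2096-08-31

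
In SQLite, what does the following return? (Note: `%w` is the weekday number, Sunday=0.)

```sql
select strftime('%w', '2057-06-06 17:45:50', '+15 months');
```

5

First apply '+15 months': 2057-06-06 17:45:50 → 2058-09-06 17:45:50.
2058-09-06 is a Friday; with Sunday=0 that is 5.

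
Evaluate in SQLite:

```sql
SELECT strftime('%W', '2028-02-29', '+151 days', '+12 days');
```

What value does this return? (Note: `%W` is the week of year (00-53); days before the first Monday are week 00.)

First apply '+151 days', '+12 days': 2028-02-29 → 2028-08-10.
2028-08-10 is a Thursday. SQLite's %W counts Mondays since the year started; the result is 32.

32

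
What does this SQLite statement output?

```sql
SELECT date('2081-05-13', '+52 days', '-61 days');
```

Applying '+52 days' to 2081-05-13: counting 52 days forward gives 2081-07-04.
Applying '-61 days' to 2081-07-04: counting 61 days back gives 2081-05-04.

2081-05-04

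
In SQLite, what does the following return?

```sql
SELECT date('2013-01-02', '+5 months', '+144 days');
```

Adding +5 months to 2013-01-02 gives 2013-06-02.
Applying '+144 days' to 2013-06-02: counting 144 days forward gives 2013-10-24.

2013-10-24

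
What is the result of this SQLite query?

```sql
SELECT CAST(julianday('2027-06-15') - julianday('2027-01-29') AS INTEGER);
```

2 days remain in January 2027 after the 29th (31 − 29).
February 2027: 28 days.
March 2027: 31 days.
April 2027: 30 days.
May 2027: 31 days.
Then 15 days into June 2027.
Total: 2 + 28 + 31 + 30 + 31 + 15 = 137.

137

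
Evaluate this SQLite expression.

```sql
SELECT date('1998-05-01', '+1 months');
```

1998-06-01

Adding +1 month to 1998-05-01 gives 1998-06-01.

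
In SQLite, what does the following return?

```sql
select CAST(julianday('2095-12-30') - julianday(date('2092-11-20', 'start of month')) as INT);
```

1154

`start of month` rewinds 2092-11-20 to 2092-11-01.
29 days remain in November 2092 after the 1st (30 − 1).
Full months from December 2092 through November 2095 contribute their day counts.
Then 30 days into December 2095.
Total: 29 + 31 + 31 + 28 + 31 + 30 + 31 + 30 + 31 + 31 + 30 + 31 + 30 + 31 + 31 + 28 + 31 + 30 + 31 + 30 + 31 + 31 + 30 + 31 + 30 + 31 + 31 + 28 + 31 + 30 + 31 + 30 + 31 + 31 + 30 + 31 + 30 + 30 = 1154.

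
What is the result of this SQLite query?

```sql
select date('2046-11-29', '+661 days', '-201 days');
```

2048-03-03

Applying '+661 days' to 2046-11-29: counting 661 days forward gives 2048-09-20.
Applying '-201 days' to 2048-09-20: counting 201 days back gives 2048-03-03.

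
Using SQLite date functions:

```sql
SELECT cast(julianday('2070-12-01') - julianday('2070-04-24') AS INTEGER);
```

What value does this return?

6 days remain in April 2070 after the 24th (30 − 24).
Full months from May 2070 through November 2070 contribute their day counts.
Then 1 day into December 2070.
Total: 6 + 31 + 30 + 31 + 31 + 30 + 31 + 30 + 1 = 221.

221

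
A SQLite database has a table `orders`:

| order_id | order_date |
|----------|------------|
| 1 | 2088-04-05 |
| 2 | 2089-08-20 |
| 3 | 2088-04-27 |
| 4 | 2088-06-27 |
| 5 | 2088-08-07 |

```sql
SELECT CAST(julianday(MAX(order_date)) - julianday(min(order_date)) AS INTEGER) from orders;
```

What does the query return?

MIN = 2088-04-05, MAX = 2089-08-20.
25 days remain in April 2088 after the 5th (30 − 5).
Full months from May 2088 through July 2089 contribute their day counts.
Then 20 days into August 2089.
Total: 25 + 31 + 30 + 31 + 31 + 30 + 31 + 30 + 31 + 31 + 28 + 31 + 30 + 31 + 30 + 31 + 20 = 502.

502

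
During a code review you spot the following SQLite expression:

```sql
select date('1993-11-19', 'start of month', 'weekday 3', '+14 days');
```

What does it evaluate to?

`start of month` rewinds 1993-11-19 to 1993-11-01.
`weekday 3` advances to the next Wednesday; 1993-11-01 is a Monday, so it moves forward to 1993-11-03.
Advancing 14 more days within November lands on 1993-11-17.

1993-11-17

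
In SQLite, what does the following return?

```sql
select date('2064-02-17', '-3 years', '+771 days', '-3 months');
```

Adding -3 years to 2064-02-17 gives 2061-02-17.
Applying '+771 days' to 2061-02-17: counting 771 days forward gives 2063-03-30.
Adding -3 months to 2063-03-30 gives 2062-12-30.

2062-12-30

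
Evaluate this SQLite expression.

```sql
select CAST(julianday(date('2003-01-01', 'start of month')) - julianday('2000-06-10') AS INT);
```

`start of month` rewinds 2003-01-01 to 2003-01-01.
20 days remain in June 2000 after the 10th (30 − 10).
Full months from July 2000 through December 2002 contribute their day counts.
Then 1 day into January 2003.
Total: 20 + 31 + 31 + 30 + 31 + 30 + 31 + 31 + 28 + 31 + 30 + 31 + 30 + 31 + 31 + 30 + 31 + 30 + 31 + 31 + 28 + 31 + 30 + 31 + 30 + 31 + 31 + 30 + 31 + 30 + 31 + 1 = 935.

935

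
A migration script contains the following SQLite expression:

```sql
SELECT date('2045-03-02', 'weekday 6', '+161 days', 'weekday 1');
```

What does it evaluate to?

`weekday 6` advances to the next Saturday; 2045-03-02 is a Thursday, so it moves forward to 2045-03-04.
Applying '+161 days' to 2045-03-04: counting 161 days forward gives 2045-08-12.
`weekday 1` advances to the next Monday; 2045-08-12 is a Saturday, so it moves forward to 2045-08-14.

2045-08-14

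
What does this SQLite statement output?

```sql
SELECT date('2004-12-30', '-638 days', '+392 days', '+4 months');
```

2004-08-28

Applying '-638 days' to 2004-12-30: counting 638 days back gives 2003-04-02.
Applying '+392 days' to 2003-04-02: counting 392 days forward gives 2004-04-28.
Adding +4 months to 2004-04-28 gives 2004-08-28.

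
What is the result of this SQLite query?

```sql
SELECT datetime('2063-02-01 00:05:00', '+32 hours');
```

2063-02-02 08:05:00

+32 hours from 2063-02-01 00:05:00 is 2063-02-02 08:05:00 (crosses midnight).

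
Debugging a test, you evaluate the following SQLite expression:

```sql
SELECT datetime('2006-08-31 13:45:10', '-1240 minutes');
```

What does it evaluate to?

2006-08-30 17:05:10

1240 minutes = 20h 40m; -1240 minutes from 2006-08-31 13:45:10 is 2006-08-30 17:05:10 (crosses midnight).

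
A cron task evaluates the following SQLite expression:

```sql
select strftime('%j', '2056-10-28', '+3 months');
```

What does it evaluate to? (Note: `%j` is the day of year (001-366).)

First apply '+3 months': 2056-10-28 → 2057-01-28.
Day-of-year for 2057-01-28: days since 2057-01-01 inclusive = 28, zero-padded to 028.

028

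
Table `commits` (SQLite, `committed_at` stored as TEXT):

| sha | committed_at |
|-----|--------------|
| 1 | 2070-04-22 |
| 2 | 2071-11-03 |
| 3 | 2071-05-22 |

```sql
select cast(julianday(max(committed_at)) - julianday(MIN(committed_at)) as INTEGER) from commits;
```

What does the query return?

560

MIN = 2070-04-22, MAX = 2071-11-03.
8 days remain in April 2070 after the 22nd (30 − 22).
Full months from May 2070 through October 2071 contribute their day counts.
Then 3 days into November 2071.
Total: 8 + 31 + 30 + 31 + 31 + 30 + 31 + 30 + 31 + 31 + 28 + 31 + 30 + 31 + 30 + 31 + 31 + 30 + 31 + 3 = 560.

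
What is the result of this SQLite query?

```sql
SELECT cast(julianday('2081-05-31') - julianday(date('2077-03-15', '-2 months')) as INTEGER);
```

Adding -2 months to 2077-03-15 gives 2077-01-15.
16 days remain in January 2077 after the 15th (31 − 15).
Full months from February 2077 through April 2081 contribute their day counts.
Then 31 days into May 2081.
Total: 16 + 28 + 31 + 30 + 31 + 30 + 31 + 31 + 30 + 31 + 30 + 31 + 31 + 28 + 31 + 30 + 31 + 30 + 31 + 31 + 30 + 31 + 30 + 31 + 31 + 28 + 31 + 30 + 31 + 30 + 31 + 31 + 30 + 31 + 30 + 31 + 31 + 29 + 31 + 30 + 31 + 30 + 31 + 31 + 30 + 31 + 30 + 31 + 31 + 28 + 31 + 30 + 31 = 1597.

1597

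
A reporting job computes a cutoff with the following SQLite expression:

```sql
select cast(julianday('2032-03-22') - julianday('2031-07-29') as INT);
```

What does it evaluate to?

2 days remain in July 2031 after the 29th (31 − 29).
Full months from August 2031 through February 2032 contribute their day counts.
Then 22 days into March 2032.
Total: 2 + 31 + 30 + 31 + 30 + 31 + 31 + 29 + 22 = 237.

237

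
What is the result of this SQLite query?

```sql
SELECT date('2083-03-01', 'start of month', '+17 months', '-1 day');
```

`start of month` rewinds 2083-03-01 to 2083-03-01.
Adding +17 months to 2083-03-01 gives 2084-08-01.
Going back 1 day from 2084-08-01 reaches 2084-07-31 (last day of July, 31 days).

2084-07-31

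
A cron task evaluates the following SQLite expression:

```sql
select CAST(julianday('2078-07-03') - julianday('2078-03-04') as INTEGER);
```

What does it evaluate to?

121

27 days remain in March 2078 after the 4th (31 − 4).
April 2078: 30 days.
May 2078: 31 days.
June 2078: 30 days.
Then 3 days into July 2078.
Total: 27 + 30 + 31 + 30 + 3 = 121.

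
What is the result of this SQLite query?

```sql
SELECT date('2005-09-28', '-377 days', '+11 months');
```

2005-08-16

Applying '-377 days' to 2005-09-28: counting 377 days back gives 2004-09-16.
Adding +11 months to 2004-09-16 gives 2005-08-16.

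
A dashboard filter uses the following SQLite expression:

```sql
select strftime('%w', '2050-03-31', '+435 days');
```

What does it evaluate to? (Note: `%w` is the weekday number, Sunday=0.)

5

First apply '+435 days': 2050-03-31 → 2051-06-09.
2051-06-09 is a Friday; with Sunday=0 that is 5.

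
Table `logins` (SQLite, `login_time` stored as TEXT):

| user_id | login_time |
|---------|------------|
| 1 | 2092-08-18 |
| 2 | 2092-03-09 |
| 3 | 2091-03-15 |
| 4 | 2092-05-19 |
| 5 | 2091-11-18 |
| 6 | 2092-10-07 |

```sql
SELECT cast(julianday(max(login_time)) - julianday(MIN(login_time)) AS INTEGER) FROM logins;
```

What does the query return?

MIN = 2091-03-15, MAX = 2092-10-07.
16 days remain in March 2091 after the 15th (31 − 15).
Full months from April 2091 through September 2092 contribute their day counts.
Then 7 days into October 2092.
Total: 16 + 30 + 31 + 30 + 31 + 31 + 30 + 31 + 30 + 31 + 31 + 29 + 31 + 30 + 31 + 30 + 31 + 31 + 30 + 7 = 572.

572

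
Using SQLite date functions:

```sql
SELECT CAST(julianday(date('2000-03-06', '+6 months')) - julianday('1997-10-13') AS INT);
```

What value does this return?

1059

Adding +6 months to 2000-03-06 gives 2000-09-06.
18 days remain in October 1997 after the 13th (31 − 13).
Full months from November 1997 through August 2000 contribute their day counts.
Then 6 days into September 2000.
Total: 18 + 30 + 31 + 31 + 28 + 31 + 30 + 31 + 30 + 31 + 31 + 30 + 31 + 30 + 31 + 31 + 28 + 31 + 30 + 31 + 30 + 31 + 31 + 30 + 31 + 30 + 31 + 31 + 29 + 31 + 30 + 31 + 30 + 31 + 31 + 6 = 1059.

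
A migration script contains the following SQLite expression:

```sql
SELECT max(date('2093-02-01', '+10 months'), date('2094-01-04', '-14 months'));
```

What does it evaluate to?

date('2093-02-01', '+10 months') → 2093-12-01.
date('2094-01-04', '-14 months') → 2092-11-04.
Later of the two is 2093-12-01.

2093-12-01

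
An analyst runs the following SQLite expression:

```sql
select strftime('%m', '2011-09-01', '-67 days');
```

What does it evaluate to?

06

First apply '-67 days': 2011-09-01 → 2011-06-26.
`%m` extracts the 2-digit month (01-12): 06.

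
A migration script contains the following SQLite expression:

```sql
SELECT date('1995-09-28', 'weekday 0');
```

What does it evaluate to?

1995-10-01

`weekday 0` advances to the next Sunday; 1995-09-28 is a Thursday, so it moves forward to 1995-10-01.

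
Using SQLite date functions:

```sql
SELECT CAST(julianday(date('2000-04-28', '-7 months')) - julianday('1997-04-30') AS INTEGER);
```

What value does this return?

881

Adding -7 months to 2000-04-28 gives 1999-09-28.
0 days remain in April 1997 after the 30th (30 − 30).
Full months from May 1997 through August 1999 contribute their day counts.
Then 28 days into September 1999.
Total: 0 + 31 + 30 + 31 + 31 + 30 + 31 + 30 + 31 + 31 + 28 + 31 + 30 + 31 + 30 + 31 + 31 + 30 + 31 + 30 + 31 + 31 + 28 + 31 + 30 + 31 + 30 + 31 + 31 + 28 = 881.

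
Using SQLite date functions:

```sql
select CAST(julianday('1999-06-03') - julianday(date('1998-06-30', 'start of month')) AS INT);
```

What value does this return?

`start of month` rewinds 1998-06-30 to 1998-06-01.
29 days remain in June 1998 after the 1st (30 − 1).
Full months from July 1998 through May 1999 contribute their day counts.
Then 3 days into June 1999.
Total: 29 + 31 + 31 + 30 + 31 + 30 + 31 + 31 + 28 + 31 + 30 + 31 + 3 = 367.

367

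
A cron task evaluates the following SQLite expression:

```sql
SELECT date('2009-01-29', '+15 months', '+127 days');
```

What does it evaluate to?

Adding +15 months to 2009-01-29 gives 2010-04-29.
Applying '+127 days' to 2010-04-29: counting 127 days forward gives 2010-09-03.

2010-09-03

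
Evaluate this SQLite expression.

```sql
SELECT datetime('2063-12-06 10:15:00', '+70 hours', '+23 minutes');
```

2063-12-09 08:38:00

+70 hours from 2063-12-06 10:15:00 is 2063-12-09 08:15:00 (crosses midnight).
+23 minutes from 2063-12-09 08:15:00 is 2063-12-09 08:38:00.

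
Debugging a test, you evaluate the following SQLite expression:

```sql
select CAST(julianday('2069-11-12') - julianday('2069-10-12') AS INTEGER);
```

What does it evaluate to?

31

19 days remain in October 2069 after the 12th (31 − 12).
Then 12 days into November 2069.
Total: 19 + 12 = 31.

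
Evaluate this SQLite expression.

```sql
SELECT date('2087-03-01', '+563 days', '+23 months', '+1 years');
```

2091-08-14

Applying '+563 days' to 2087-03-01: counting 563 days forward gives 2088-09-14.
Adding +23 months to 2088-09-14 gives 2090-08-14.
Adding +1 year to 2090-08-14 gives 2091-08-14.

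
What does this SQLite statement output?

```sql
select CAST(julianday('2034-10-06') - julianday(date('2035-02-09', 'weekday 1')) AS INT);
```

-129

`weekday 1` advances to the next Monday; 2035-02-09 is a Friday, so it moves forward to 2035-02-12.
25 days remain in October 2034 after the 6th (31 − 6).
November 2034: 30 days.
December 2034: 31 days.
January 2035: 31 days.
Then 12 days into February 2035.
Total: 25 + 30 + 31 + 31 + 12 = 129.
The subtraction is earlier − later, so the result is −129 → -129.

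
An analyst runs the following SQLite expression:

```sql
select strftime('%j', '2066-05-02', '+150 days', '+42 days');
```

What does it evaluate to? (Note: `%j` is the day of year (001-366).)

314

First apply '+150 days', '+42 days': 2066-05-02 → 2066-11-10.
Day-of-year for 2066-11-10: days since 2066-01-01 inclusive = 314, zero-padded to 314.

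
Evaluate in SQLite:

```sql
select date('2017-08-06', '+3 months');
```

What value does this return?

2017-11-06

Adding +3 months to 2017-08-06 gives 2017-11-06.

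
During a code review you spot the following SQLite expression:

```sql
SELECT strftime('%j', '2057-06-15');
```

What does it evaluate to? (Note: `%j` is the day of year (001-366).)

166

Day-of-year for 2057-06-15: days since 2057-01-01 inclusive = 166, zero-padded to 166.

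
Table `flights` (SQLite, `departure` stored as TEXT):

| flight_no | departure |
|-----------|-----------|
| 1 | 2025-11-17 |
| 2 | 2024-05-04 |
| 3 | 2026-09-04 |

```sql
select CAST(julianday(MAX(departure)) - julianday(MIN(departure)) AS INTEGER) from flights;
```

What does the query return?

853

MIN = 2024-05-04, MAX = 2026-09-04.
27 days remain in May 2024 after the 4th (31 − 4).
Full months from June 2024 through August 2026 contribute their day counts.
Then 4 days into September 2026.
Total: 27 + 30 + 31 + 31 + 30 + 31 + 30 + 31 + 31 + 28 + 31 + 30 + 31 + 30 + 31 + 31 + 30 + 31 + 30 + 31 + 31 + 28 + 31 + 30 + 31 + 30 + 31 + 31 + 4 = 853.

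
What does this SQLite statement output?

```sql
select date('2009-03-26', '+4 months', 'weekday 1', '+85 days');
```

Adding +4 months to 2009-03-26 gives 2009-07-26.
`weekday 1` advances to the next Monday; 2009-07-26 is a Sunday, so it moves forward to 2009-07-27.
Applying '+85 days' to 2009-07-27: counting 85 days forward gives 2009-10-20.

2009-10-20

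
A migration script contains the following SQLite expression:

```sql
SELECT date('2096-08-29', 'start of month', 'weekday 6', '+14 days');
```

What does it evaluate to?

2096-08-18

`start of month` rewinds 2096-08-29 to 2096-08-01.
`weekday 6` advances to the next Saturday; 2096-08-01 is a Wednesday, so it moves forward to 2096-08-04.
Advancing 14 more days within August lands on 2096-08-18.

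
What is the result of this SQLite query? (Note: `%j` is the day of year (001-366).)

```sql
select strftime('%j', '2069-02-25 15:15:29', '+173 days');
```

229

First apply '+173 days': 2069-02-25 15:15:29 → 2069-08-17 15:15:29.
Day-of-year for 2069-08-17: days since 2069-01-01 inclusive = 229, zero-padded to 229.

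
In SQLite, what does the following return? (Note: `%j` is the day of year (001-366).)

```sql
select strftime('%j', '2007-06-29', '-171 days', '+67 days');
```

First apply '-171 days', '+67 days': 2007-06-29 → 2007-03-17.
Day-of-year for 2007-03-17: days since 2007-01-01 inclusive = 76, zero-padded to 076.

076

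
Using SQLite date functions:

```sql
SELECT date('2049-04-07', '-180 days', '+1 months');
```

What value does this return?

2048-11-09

Applying '-180 days' to 2049-04-07: counting 180 days back gives 2048-10-09.
Adding +1 month to 2048-10-09 gives 2048-11-09.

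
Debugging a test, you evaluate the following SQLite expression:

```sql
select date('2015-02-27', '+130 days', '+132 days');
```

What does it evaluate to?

Applying '+130 days' to 2015-02-27: counting 130 days forward gives 2015-07-07.
Applying '+132 days' to 2015-07-07: counting 132 days forward gives 2015-11-16.

2015-11-16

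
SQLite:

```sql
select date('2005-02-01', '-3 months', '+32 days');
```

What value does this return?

Adding -3 months to 2005-02-01 gives 2004-11-01.
November 2004 has 30 days; 29 remain after the 1st, so 30 days reach 2004-12-01.
Advancing 2 more days within December lands on 2004-12-03.

2004-12-03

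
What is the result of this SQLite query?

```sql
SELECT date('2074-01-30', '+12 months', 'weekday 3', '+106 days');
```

Adding +12 months to 2074-01-30 gives 2075-01-30.
`weekday 3` advances to the next Wednesday; 2075-01-30 is already a Wednesday, so it stays at 2075-01-30.
Applying '+106 days' to 2075-01-30: counting 106 days forward gives 2075-05-16.

2075-05-16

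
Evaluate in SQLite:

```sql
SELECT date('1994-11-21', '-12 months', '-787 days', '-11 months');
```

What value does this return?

1990-10-26

Adding -12 months to 1994-11-21 gives 1993-11-21.
Applying '-787 days' to 1993-11-21: counting 787 days back gives 1991-09-26.
Adding -11 months to 1991-09-26 gives 1990-10-26.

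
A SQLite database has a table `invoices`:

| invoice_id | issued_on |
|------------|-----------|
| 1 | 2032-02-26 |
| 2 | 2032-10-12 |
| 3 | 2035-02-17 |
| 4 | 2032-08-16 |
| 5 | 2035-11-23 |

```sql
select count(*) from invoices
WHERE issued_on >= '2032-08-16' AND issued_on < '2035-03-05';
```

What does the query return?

3

Rows in [2032-08-16, 2035-03-05): 2032-10-12, 2035-02-17, 2032-08-16 → 3 rows.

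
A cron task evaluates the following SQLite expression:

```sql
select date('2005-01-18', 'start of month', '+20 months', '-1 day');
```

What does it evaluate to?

2006-08-31

`start of month` rewinds 2005-01-18 to 2005-01-01.
Adding +20 months to 2005-01-01 gives 2006-09-01.
Going back 1 day from 2006-09-01 reaches 2006-08-31 (last day of August, 31 days).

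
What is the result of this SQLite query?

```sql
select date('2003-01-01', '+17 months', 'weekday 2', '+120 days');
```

2004-09-29

Adding +17 months to 2003-01-01 gives 2004-06-01.
`weekday 2` advances to the next Tuesday; 2004-06-01 is already a Tuesday, so it stays at 2004-06-01.
Applying '+120 days' to 2004-06-01: counting 120 days forward gives 2004-09-29.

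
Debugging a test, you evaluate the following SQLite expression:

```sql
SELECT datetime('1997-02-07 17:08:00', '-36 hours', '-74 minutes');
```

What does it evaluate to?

-36 hours from 1997-02-07 17:08:00 is 1997-02-06 05:08:00 (crosses midnight).
74 minutes = 1h 14m; -74 minutes from 1997-02-06 05:08:00 is 1997-02-06 03:54:00.

1997-02-06 03:54:00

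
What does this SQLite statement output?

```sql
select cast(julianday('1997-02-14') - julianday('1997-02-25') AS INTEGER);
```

-11

Both dates are in February 1997: 25 − 14 = 11.
The subtraction is earlier − later, so the result is −11 → -11.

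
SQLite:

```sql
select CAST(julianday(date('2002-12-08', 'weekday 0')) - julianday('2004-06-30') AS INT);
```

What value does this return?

`weekday 0` advances to the next Sunday; 2002-12-08 is already a Sunday, so it stays at 2002-12-08.
23 days remain in December 2002 after the 8th (31 − 8).
Full months from January 2003 through May 2004 contribute their day counts.
Then 30 days into June 2004.
Total: 23 + 31 + 28 + 31 + 30 + 31 + 30 + 31 + 31 + 30 + 31 + 30 + 31 + 31 + 29 + 31 + 30 + 31 + 30 = 570.
The subtraction is earlier − later, so the result is −570 → -570.

-570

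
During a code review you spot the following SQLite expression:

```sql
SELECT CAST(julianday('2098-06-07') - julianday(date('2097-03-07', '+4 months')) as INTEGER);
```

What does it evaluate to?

Adding +4 months to 2097-03-07 gives 2097-07-07.
24 days remain in July 2097 after the 7th (31 − 7).
Full months from August 2097 through May 2098 contribute their day counts.
Then 7 days into June 2098.
Total: 24 + 31 + 30 + 31 + 30 + 31 + 31 + 28 + 31 + 30 + 31 + 7 = 335.

335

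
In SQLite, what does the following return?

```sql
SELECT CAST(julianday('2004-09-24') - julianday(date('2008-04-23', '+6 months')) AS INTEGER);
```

-1490

Adding +6 months to 2008-04-23 gives 2008-10-23.
6 days remain in September 2004 after the 24th (30 − 24).
Full months from October 2004 through September 2008 contribute their day counts.
Then 23 days into October 2008.
Total: 6 + 31 + 30 + 31 + 31 + 28 + 31 + 30 + 31 + 30 + 31 + 31 + 30 + 31 + 30 + 31 + 31 + 28 + 31 + 30 + 31 + 30 + 31 + 31 + 30 + 31 + 30 + 31 + 31 + 28 + 31 + 30 + 31 + 30 + 31 + 31 + 30 + 31 + 30 + 31 + 31 + 29 + 31 + 30 + 31 + 30 + 31 + 31 + 30 + 23 = 1490.
The subtraction is earlier − later, so the result is −1490 → -1490.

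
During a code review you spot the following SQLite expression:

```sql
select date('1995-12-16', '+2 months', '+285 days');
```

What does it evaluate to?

1996-11-27

Adding +2 months to 1995-12-16 gives 1996-02-16.
Applying '+285 days' to 1996-02-16: counting 285 days forward gives 1996-11-27.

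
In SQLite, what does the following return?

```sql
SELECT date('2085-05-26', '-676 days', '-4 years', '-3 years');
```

Applying '-676 days' to 2085-05-26: counting 676 days back gives 2083-07-20.
Adding -4 years to 2083-07-20 gives 2079-07-20.
Adding -3 years to 2079-07-20 gives 2076-07-20.

2076-07-20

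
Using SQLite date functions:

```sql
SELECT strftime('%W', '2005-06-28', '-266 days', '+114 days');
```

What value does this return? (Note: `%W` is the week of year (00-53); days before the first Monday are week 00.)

04

First apply '-266 days', '+114 days': 2005-06-28 → 2005-01-27.
2005-01-27 is a Thursday. SQLite's %W counts Mondays since the year started; the result is 04.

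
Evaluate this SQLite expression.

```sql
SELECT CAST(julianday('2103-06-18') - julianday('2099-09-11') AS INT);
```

1375

19 days remain in September 2099 after the 11th (30 − 11).
Full months from October 2099 through May 2103 contribute their day counts.
Then 18 days into June 2103.
Total: 19 + 31 + 30 + 31 + 31 + 28 + 31 + 30 + 31 + 30 + 31 + 31 + 30 + 31 + 30 + 31 + 31 + 28 + 31 + 30 + 31 + 30 + 31 + 31 + 30 + 31 + 30 + 31 + 31 + 28 + 31 + 30 + 31 + 30 + 31 + 31 + 30 + 31 + 30 + 31 + 31 + 28 + 31 + 30 + 31 + 18 = 1375.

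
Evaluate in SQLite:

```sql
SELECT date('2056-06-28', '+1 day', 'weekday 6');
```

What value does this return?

2056-07-01

Advancing 1 more day within June lands on 2056-06-29.
`weekday 6` advances to the next Saturday; 2056-06-29 is a Thursday, so it moves forward to 2056-07-01.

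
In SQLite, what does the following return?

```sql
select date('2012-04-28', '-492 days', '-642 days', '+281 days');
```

Applying '-492 days' to 2012-04-28: counting 492 days back gives 2010-12-23.
Applying '-642 days' to 2010-12-23: counting 642 days back gives 2009-03-21.
Applying '+281 days' to 2009-03-21: counting 281 days forward gives 2009-12-27.

2009-12-27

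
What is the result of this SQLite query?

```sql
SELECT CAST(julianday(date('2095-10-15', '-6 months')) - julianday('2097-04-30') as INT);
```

-746

Adding -6 months to 2095-10-15 gives 2095-04-15.
15 days remain in April 2095 after the 15th (30 − 15).
Full months from May 2095 through March 2097 contribute their day counts.
Then 30 days into April 2097.
Total: 15 + 31 + 30 + 31 + 31 + 30 + 31 + 30 + 31 + 31 + 29 + 31 + 30 + 31 + 30 + 31 + 31 + 30 + 31 + 30 + 31 + 31 + 28 + 31 + 30 = 746.
The subtraction is earlier − later, so the result is −746 → -746.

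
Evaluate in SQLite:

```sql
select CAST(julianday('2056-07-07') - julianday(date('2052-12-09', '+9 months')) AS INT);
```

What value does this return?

1032

Adding +9 months to 2052-12-09 gives 2053-09-09.
21 days remain in September 2053 after the 9th (30 − 9).
Full months from October 2053 through June 2056 contribute their day counts.
Then 7 days into July 2056.
Total: 21 + 31 + 30 + 31 + 31 + 28 + 31 + 30 + 31 + 30 + 31 + 31 + 30 + 31 + 30 + 31 + 31 + 28 + 31 + 30 + 31 + 30 + 31 + 31 + 30 + 31 + 30 + 31 + 31 + 29 + 31 + 30 + 31 + 30 + 7 = 1032.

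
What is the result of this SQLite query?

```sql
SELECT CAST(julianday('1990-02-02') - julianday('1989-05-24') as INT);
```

254

7 days remain in May 1989 after the 24th (31 − 24).
Full months from June 1989 through January 1990 contribute their day counts.
Then 2 days into February 1990.
Total: 7 + 30 + 31 + 31 + 30 + 31 + 30 + 31 + 31 + 2 = 254.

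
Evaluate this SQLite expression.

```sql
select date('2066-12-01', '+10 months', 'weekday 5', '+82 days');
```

Adding +10 months to 2066-12-01 gives 2067-10-01.
`weekday 5` advances to the next Friday; 2067-10-01 is a Saturday, so it moves forward to 2067-10-07.
Applying '+82 days' to 2067-10-07: counting 82 days forward gives 2067-12-28.

2067-12-28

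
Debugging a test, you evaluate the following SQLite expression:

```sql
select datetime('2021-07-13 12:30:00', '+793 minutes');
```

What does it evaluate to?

2021-07-14 01:43:00

793 minutes = 13h 13m; +793 minutes from 2021-07-13 12:30:00 is 2021-07-14 01:43:00 (crosses midnight).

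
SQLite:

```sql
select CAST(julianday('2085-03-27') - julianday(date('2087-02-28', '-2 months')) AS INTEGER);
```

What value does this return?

-641

Adding -2 months to 2087-02-28 gives 2086-12-28.
4 days remain in March 2085 after the 27th (31 − 27).
Full months from April 2085 through November 2086 contribute their day counts.
Then 28 days into December 2086.
Total: 4 + 30 + 31 + 30 + 31 + 31 + 30 + 31 + 30 + 31 + 31 + 28 + 31 + 30 + 31 + 30 + 31 + 31 + 30 + 31 + 30 + 28 = 641.
The subtraction is earlier − later, so the result is −641 → -641.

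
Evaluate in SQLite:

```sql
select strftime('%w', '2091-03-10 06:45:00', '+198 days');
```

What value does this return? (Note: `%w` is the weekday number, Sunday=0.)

First apply '+198 days': 2091-03-10 06:45:00 → 2091-09-24 06:45:00.
2091-09-24 is a Monday; with Sunday=0 that is 1.

1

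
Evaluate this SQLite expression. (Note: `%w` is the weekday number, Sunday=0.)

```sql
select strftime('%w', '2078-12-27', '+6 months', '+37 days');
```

4

First apply '+6 months', '+37 days': 2078-12-27 → 2079-08-03.
2079-08-03 is a Thursday; with Sunday=0 that is 4.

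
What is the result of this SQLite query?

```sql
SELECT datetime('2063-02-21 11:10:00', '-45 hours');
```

-45 hours from 2063-02-21 11:10:00 is 2063-02-19 14:10:00 (crosses midnight).

2063-02-19 14:10:00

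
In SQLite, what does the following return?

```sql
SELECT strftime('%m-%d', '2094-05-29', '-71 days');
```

First apply '-71 days': 2094-05-29 → 2094-03-19.
`%m-%d` extracts the month-day: 03-19.

03-19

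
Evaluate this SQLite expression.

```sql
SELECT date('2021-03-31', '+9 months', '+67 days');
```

2022-03-08

Adding +9 months to 2021-03-31 gives 2021-12-31.
Applying '+67 days' to 2021-12-31: counting 67 days forward gives 2022-03-08.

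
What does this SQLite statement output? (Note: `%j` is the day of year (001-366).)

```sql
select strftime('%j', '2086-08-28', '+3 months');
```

First apply '+3 months': 2086-08-28 → 2086-11-28.
Day-of-year for 2086-11-28: days since 2086-01-01 inclusive = 332, zero-padded to 332.

332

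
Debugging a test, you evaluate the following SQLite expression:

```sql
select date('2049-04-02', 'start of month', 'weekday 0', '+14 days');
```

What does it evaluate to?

2049-04-18

`start of month` rewinds 2049-04-02 to 2049-04-01.
`weekday 0` advances to the next Sunday; 2049-04-01 is a Thursday, so it moves forward to 2049-04-04.
Advancing 14 more days within April lands on 2049-04-18.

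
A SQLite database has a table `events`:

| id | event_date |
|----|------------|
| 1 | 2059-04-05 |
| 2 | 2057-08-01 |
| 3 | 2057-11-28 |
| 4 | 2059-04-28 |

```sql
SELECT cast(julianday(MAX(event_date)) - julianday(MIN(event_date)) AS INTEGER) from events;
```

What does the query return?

635

MIN = 2057-08-01, MAX = 2059-04-28.
30 days remain in August 2057 after the 1st (31 − 1).
Full months from September 2057 through March 2059 contribute their day counts.
Then 28 days into April 2059.
Total: 30 + 30 + 31 + 30 + 31 + 31 + 28 + 31 + 30 + 31 + 30 + 31 + 31 + 30 + 31 + 30 + 31 + 31 + 28 + 31 + 28 = 635.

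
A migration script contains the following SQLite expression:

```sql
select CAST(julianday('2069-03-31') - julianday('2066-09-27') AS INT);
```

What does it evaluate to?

916

3 days remain in September 2066 after the 27th (30 − 27).
Full months from October 2066 through February 2069 contribute their day counts.
Then 31 days into March 2069.
Total: 3 + 31 + 30 + 31 + 31 + 28 + 31 + 30 + 31 + 30 + 31 + 31 + 30 + 31 + 30 + 31 + 31 + 29 + 31 + 30 + 31 + 30 + 31 + 31 + 30 + 31 + 30 + 31 + 31 + 28 + 31 = 916.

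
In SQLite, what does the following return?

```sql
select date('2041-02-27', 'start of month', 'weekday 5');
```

2041-02-01

`start of month` rewinds 2041-02-27 to 2041-02-01.
`weekday 5` advances to the next Friday; 2041-02-01 is already a Friday, so it stays at 2041-02-01.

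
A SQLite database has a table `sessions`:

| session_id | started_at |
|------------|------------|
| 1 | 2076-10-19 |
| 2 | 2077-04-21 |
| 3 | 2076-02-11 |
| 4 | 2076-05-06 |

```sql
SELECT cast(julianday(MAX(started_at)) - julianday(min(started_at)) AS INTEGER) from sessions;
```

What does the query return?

435

MIN = 2076-02-11, MAX = 2077-04-21.
18 days remain in February 2076 after the 11th (29 − 11).
Full months from March 2076 through March 2077 contribute their day counts.
Then 21 days into April 2077.
Total: 18 + 31 + 30 + 31 + 30 + 31 + 31 + 30 + 31 + 30 + 31 + 31 + 28 + 31 + 21 = 435.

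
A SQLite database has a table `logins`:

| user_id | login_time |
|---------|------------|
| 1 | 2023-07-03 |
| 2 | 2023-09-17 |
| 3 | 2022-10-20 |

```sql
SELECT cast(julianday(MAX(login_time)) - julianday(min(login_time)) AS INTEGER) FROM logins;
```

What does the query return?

332

MIN = 2022-10-20, MAX = 2023-09-17.
11 days remain in October 2022 after the 20th (31 − 20).
Full months from November 2022 through August 2023 contribute their day counts.
Then 17 days into September 2023.
Total: 11 + 30 + 31 + 31 + 28 + 31 + 30 + 31 + 30 + 31 + 31 + 17 = 332.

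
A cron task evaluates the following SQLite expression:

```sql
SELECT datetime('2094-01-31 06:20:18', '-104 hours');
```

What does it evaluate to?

-104 hours from 2094-01-31 06:20:18 is 2094-01-26 22:20:18 (crosses midnight).

2094-01-26 22:20:18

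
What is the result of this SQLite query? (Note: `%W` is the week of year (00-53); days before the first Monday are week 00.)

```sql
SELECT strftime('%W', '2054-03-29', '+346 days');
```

10

First apply '+346 days': 2054-03-29 → 2055-03-10.
2055-03-10 is a Wednesday. SQLite's %W counts Mondays since the year started; the result is 10.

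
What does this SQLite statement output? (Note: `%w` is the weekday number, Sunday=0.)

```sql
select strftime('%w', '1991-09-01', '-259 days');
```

0

First apply '-259 days': 1991-09-01 → 1990-12-16.
1990-12-16 is a Sunday; with Sunday=0 that is 0.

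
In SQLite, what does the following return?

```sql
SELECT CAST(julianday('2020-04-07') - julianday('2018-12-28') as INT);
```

3 days remain in December 2018 after the 28th (31 − 28).
Full months from January 2019 through March 2020 contribute their day counts.
Then 7 days into April 2020.
Total: 3 + 31 + 28 + 31 + 30 + 31 + 30 + 31 + 31 + 30 + 31 + 30 + 31 + 31 + 29 + 31 + 7 = 466.

466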